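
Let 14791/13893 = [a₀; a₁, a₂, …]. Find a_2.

2

14791 = 1·13893 + 898   →  a_0 = 1
13893 = 15·898 + 423   →  a_1 = 15
898 = 2·423 + 52   →  a_2 = 2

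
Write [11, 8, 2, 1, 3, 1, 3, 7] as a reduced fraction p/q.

35783/3218

Fold from the inside: start with 7/1.
  3 + 1/7 = 22/7
  1 + 7/22 = 29/22
  3 + 22/29 = 109/29
  1 + 29/109 = 138/109
  2 + 109/138 = 385/138
  8 + 138/385 = 3218/385
  11 + 385/3218 = 35783/3218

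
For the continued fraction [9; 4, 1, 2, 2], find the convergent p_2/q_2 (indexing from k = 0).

Using pₖ = aₖpₖ₋₁ + pₖ₋₂, qₖ = aₖqₖ₋₁ + qₖ₋₂ (with p₋₁=1, p₋₂=0, q₋₁=0, q₋₂=1):
  k=0: a=9, p=9, q=1
  k=1: a=4, p=37, q=4
  k=2: a=1, p=46, q=5

46/5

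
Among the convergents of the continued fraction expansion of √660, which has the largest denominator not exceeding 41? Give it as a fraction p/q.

745/29

√660 = [25; 1, 2, 4, 2, 1, 50, …] (period length 6).
Convergents:
  p_0/q_0 = 25/1
  p_1/q_1 = 26/1
  p_2/q_2 = 77/3
  p_3/q_3 = 334/13
  p_4/q_4 = 745/29
  p_5/q_5 = 1079/42
q_4 = 29 ≤ 41 < 42 = q_5, so the answer is 745/29.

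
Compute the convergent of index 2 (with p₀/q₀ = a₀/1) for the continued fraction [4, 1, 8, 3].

Using pₖ = aₖpₖ₋₁ + pₖ₋₂, qₖ = aₖqₖ₋₁ + qₖ₋₂ (with p₋₁=1, p₋₂=0, q₋₁=0, q₋₂=1):
  k=0: a=4, p=4, q=1
  k=1: a=1, p=5, q=1
  k=2: a=8, p=44, q=9

44/9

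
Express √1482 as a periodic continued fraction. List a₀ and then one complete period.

a₀ = ⌊√1482⌋ = 38.

[38; 2, 76]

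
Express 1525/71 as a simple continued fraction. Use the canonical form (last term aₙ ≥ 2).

[21; 2, 11, 3]

1525 = 21·71 + 34
71 = 2·34 + 3
34 = 11·3 + 1
3 = 3·1 + 0  (stop)
So 1525/71 = [21; 2, 11, 3].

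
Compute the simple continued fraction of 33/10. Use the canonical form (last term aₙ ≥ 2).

[3; 3, 3]

33 = 3×10 + 3
10 = 3×3 + 1
3 = 3×1 + 0  (stop)
So 33/10 = [3; 3, 3].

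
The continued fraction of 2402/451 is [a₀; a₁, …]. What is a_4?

2402 = 5·451 + 147   →  a_0 = 5
451 = 3·147 + 10   →  a_1 = 3
147 = 14·10 + 7   →  a_2 = 14
10 = 1·7 + 3   →  a_3 = 1
7 = 2·3 + 1   →  a_4 = 2

2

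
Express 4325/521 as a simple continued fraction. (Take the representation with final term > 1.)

[8; 3, 3, 7, 7]

4325 = 8×521 + 157
521 = 3×157 + 50
157 = 3×50 + 7
50 = 7×7 + 1
7 = 7×1 + 0  (stop)
So 4325/521 = [8; 3, 3, 7, 7].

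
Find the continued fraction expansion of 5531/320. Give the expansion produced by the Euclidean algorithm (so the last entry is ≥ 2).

[17; 3, 1, 1, 14, 1, 2]

5531 = 17×320 + 91
320 = 3×91 + 47
91 = 1×47 + 44
47 = 1×44 + 3
44 = 14×3 + 2
3 = 1×2 + 1
2 = 2×1 + 0  (stop)
So 5531/320 = [17; 3, 1, 1, 14, 1, 2].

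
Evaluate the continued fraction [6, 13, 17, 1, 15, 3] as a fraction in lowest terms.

Fold from the inside: start with 3/1.
  15 + 1/3 = 46/3
  1 + 3/46 = 49/46
  17 + 46/49 = 879/49
  13 + 49/879 = 11476/879
  6 + 879/11476 = 69735/11476

69735/11476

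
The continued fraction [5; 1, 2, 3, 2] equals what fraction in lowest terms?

Fold from the inside: start with 2/1.
  3 + 1/2 = 7/2
  2 + 2/7 = 16/7
  1 + 7/16 = 23/16
  5 + 16/23 = 131/23

131/23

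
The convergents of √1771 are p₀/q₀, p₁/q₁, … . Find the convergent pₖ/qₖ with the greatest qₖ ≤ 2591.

42462/1009

√1771 = [42; 12, 84, …] (period length 2).
Convergents:
  p_0/q_0 = 42/1
  p_1/q_1 = 505/12
  p_2/q_2 = 42462/1009
  p_3/q_3 = 510049/12120
q_2 = 1009 ≤ 2591 < 12120 = q_3, so the answer is 42462/1009.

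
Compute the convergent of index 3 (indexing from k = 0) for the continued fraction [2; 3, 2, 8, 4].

135/59

Using pₖ = aₖpₖ₋₁ + pₖ₋₂, qₖ = aₖqₖ₋₁ + qₖ₋₂ (with p₋₁=1, p₋₂=0, q₋₁=0, q₋₂=1):
  k=0: a=2, p=2, q=1
  k=1: a=3, p=7, q=3
  k=2: a=2, p=16, q=7
  k=3: a=8, p=135, q=59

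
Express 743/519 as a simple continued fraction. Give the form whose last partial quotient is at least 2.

[1; 2, 3, 6, 2, 5]

743 = 1*519 + 224
519 = 2*224 + 71
224 = 3*71 + 11
71 = 6*11 + 5
11 = 2*5 + 1
5 = 5*1 + 0  (stop)
So 743/519 = [1; 2, 3, 6, 2, 5].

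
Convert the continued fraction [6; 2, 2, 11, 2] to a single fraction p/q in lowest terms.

762/119

Using pₖ = aₖpₖ₋₁ + pₖ₋₂ and qₖ = aₖqₖ₋₁ + qₖ₋₂:
  k=0: a=6, p=6, q=1
  k=1: a=2, p=13, q=2
  k=2: a=2, p=32, q=5
  k=3: a=11, p=365, q=57
  k=4: a=2, p=762, q=119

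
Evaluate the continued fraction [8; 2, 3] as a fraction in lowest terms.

59/7

Using pₖ = aₖpₖ₋₁ + pₖ₋₂ and qₖ = aₖqₖ₋₁ + qₖ₋₂:
  k=0: a=8, p=8, q=1
  k=1: a=2, p=17, q=2
  k=2: a=3, p=59, q=7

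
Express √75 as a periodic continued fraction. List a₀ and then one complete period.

[8; 1, 1, 1, 16]

a₀ = ⌊√75⌋ = 8.
With m₀=0, d₀=1 and mₖ₊₁ = dₖaₖ − mₖ, dₖ₊₁ = (n − mₖ₊₁²)/dₖ, aₖ₊₁ = ⌊(a₀+mₖ₊₁)/dₖ₊₁⌋:
  k=1: m=8, d=11, a=1
  k=2: m=3, d=6, a=1
  k=3: m=3, d=11, a=1
  k=4: m=8, d=1, a=16
d=1 and a=2a₀=16 at k=4, so the next step gives (m, d) = (8, 11) again — its k=1 value — and the period has length 4.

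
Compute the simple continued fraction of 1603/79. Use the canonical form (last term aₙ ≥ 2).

1603 = 20*79 + 23
79 = 3*23 + 10
23 = 2*10 + 3
10 = 3*3 + 1
3 = 3*1 + 0  (stop)
So 1603/79 = [20; 3, 2, 3, 3].

[20; 3, 2, 3, 3]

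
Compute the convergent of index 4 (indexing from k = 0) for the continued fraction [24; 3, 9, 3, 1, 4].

2797/115

Using pₖ = aₖpₖ₋₁ + pₖ₋₂, qₖ = aₖqₖ₋₁ + qₖ₋₂ (with p₋₁=1, p₋₂=0, q₋₁=0, q₋₂=1):
  k=0: a=24, p=24, q=1
  k=1: a=3, p=73, q=3
  k=2: a=9, p=681, q=28
  k=3: a=3, p=2116, q=87
  k=4: a=1, p=2797, q=115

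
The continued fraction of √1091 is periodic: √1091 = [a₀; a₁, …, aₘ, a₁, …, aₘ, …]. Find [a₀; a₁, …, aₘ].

a₀ = ⌊√1091⌋ = 33.
With m₀=0, d₀=1 and mₖ₊₁ = dₖaₖ − mₖ, dₖ₊₁ = (n − mₖ₊₁²)/dₖ, aₖ₊₁ = ⌊(a₀+mₖ₊₁)/dₖ₊₁⌋:
  k=1: m=33, d=2, a=33
  k=2: m=33, d=1, a=66
d=1 and a=2a₀=66 at k=2, so the next step gives (m, d) = (33, 2) again — its k=1 value — and the period has length 2.

[33; 33, 66]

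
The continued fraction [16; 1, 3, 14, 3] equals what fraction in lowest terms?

Fold from the inside: start with 3/1.
  14 + 1/3 = 43/3
  3 + 3/43 = 132/43
  1 + 43/132 = 175/132
  16 + 132/175 = 2932/175

2932/175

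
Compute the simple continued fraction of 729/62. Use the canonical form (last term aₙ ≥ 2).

729 = 11×62 + 47
62 = 1×47 + 15
47 = 3×15 + 2
15 = 7×2 + 1
2 = 2×1 + 0  (stop)
So 729/62 = [11; 1, 3, 7, 2].

[11; 1, 3, 7, 2]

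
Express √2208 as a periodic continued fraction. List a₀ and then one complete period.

[46; 1, 92]

a₀ = ⌊√2208⌋ = 46.
With m₀=0, d₀=1 and mₖ₊₁ = dₖaₖ − mₖ, dₖ₊₁ = (n − mₖ₊₁²)/dₖ, aₖ₊₁ = ⌊(a₀+mₖ₊₁)/dₖ₊₁⌋:
  k=1: m=46, d=92, a=1
  k=2: m=46, d=1, a=92
d=1 and a=2a₀=92 at k=2, so the next step gives (m, d) = (46, 92) again — its k=1 value — and the period has length 2.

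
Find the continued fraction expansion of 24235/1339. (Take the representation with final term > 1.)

[18; 10, 14, 1, 3, 2]

24235 = 18*1339 + 133
1339 = 10*133 + 9
133 = 14*9 + 7
9 = 1*7 + 2
7 = 3*2 + 1
2 = 2*1 + 0  (stop)
So 24235/1339 = [18; 10, 14, 1, 3, 2].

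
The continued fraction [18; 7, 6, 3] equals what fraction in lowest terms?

2467/136

Fold from the inside: start with 3/1.
  6 + 1/3 = 19/3
  7 + 3/19 = 136/19
  18 + 19/136 = 2467/136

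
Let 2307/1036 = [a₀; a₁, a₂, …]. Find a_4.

2307 = 2·1036 + 235   →  a_0 = 2
1036 = 4·235 + 96   →  a_1 = 4
235 = 2·96 + 43   →  a_2 = 2
96 = 2·43 + 10   →  a_3 = 2
43 = 4·10 + 3   →  a_4 = 4

4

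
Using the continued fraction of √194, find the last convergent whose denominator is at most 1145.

√194 = [13; 1, 12, 1, 26, …] (period length 4).
Convergents:
  p_0/q_0 = 13/1
  p_1/q_1 = 14/1
  p_2/q_2 = 181/13
  p_3/q_3 = 195/14
  p_4/q_4 = 5251/377
  p_5/q_5 = 5446/391
  p_6/q_6 = 70603/5069
q_5 = 391 ≤ 1145 < 5069 = q_6, so the answer is 5446/391.

5446/391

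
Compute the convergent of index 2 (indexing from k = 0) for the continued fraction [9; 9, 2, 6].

Using pₖ = aₖpₖ₋₁ + pₖ₋₂, qₖ = aₖqₖ₋₁ + qₖ₋₂ (with p₋₁=1, p₋₂=0, q₋₁=0, q₋₂=1):
  k=0: a=9, p=9, q=1
  k=1: a=9, p=82, q=9
  k=2: a=2, p=173, q=19

173/19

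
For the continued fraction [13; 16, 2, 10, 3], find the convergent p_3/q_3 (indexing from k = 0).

4519/346

Using pₖ = aₖpₖ₋₁ + pₖ₋₂, qₖ = aₖqₖ₋₁ + qₖ₋₂ (with p₋₁=1, p₋₂=0, q₋₁=0, q₋₂=1):
  k=0: a=13, p=13, q=1
  k=1: a=16, p=209, q=16
  k=2: a=2, p=431, q=33
  k=3: a=10, p=4519, q=346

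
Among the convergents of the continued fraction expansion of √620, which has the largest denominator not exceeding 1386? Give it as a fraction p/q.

√620 = [24; 1, 8, 1, 48, …] (period length 4).
Convergents:
  p_0/q_0 = 24/1
  p_1/q_1 = 25/1
  p_2/q_2 = 224/9
  p_3/q_3 = 249/10
  p_4/q_4 = 12176/489
  p_5/q_5 = 12425/499
  p_6/q_6 = 111576/4481
q_5 = 499 ≤ 1386 < 4481 = q_6, so the answer is 12425/499.

12425/499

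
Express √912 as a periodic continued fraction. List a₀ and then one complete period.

[30; 5, 60]

a₀ = ⌊√912⌋ = 30.
With m₀=0, d₀=1 and mₖ₊₁ = dₖaₖ − mₖ, dₖ₊₁ = (n − mₖ₊₁²)/dₖ, aₖ₊₁ = ⌊(a₀+mₖ₊₁)/dₖ₊₁⌋:
  k=1: m=30, d=12, a=5
  k=2: m=30, d=1, a=60
d=1 and a=2a₀=60 at k=2, so the next step gives (m, d) = (30, 12) again — its k=1 value — and the period has length 2.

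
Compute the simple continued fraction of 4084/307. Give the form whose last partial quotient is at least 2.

[13; 3, 3, 3, 9]

4084 = 13*307 + 93
307 = 3*93 + 28
93 = 3*28 + 9
28 = 3*9 + 1
9 = 9*1 + 0  (stop)
So 4084/307 = [13; 3, 3, 3, 9].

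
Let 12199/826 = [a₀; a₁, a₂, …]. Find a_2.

3

12199 = 14·826 + 635   →  a_0 = 14
826 = 1·635 + 191   →  a_1 = 1
635 = 3·191 + 62   →  a_2 = 3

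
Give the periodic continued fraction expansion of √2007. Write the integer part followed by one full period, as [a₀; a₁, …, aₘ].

a₀ = ⌊√2007⌋ = 44.
With m₀=0, d₀=1 and mₖ₊₁ = dₖaₖ − mₖ, dₖ₊₁ = (n − mₖ₊₁²)/dₖ, aₖ₊₁ = ⌊(a₀+mₖ₊₁)/dₖ₊₁⌋:
  k=1: m=44, d=71, a=1
  k=2: m=27, d=18, a=3
  k=3: m=27, d=71, a=1
  k=4: m=44, d=1, a=88
d=1 and a=2a₀=88 at k=4, so the next step gives (m, d) = (44, 71) again — its k=1 value — and the period has length 4.

[44; 1, 3, 1, 88]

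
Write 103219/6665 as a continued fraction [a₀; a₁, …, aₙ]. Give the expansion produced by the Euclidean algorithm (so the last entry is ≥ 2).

[15; 2, 18, 3, 19, 3]

103219 = 15*6665 + 3244
6665 = 2*3244 + 177
3244 = 18*177 + 58
177 = 3*58 + 3
58 = 19*3 + 1
3 = 3*1 + 0  (stop)
So 103219/6665 = [15; 2, 18, 3, 19, 3].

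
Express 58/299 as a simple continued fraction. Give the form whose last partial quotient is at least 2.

58 = 0*299 + 58
299 = 5*58 + 9
58 = 6*9 + 4
9 = 2*4 + 1
4 = 4*1 + 0  (stop)
So 58/299 = [0; 5, 6, 2, 4].

[0; 5, 6, 2, 4]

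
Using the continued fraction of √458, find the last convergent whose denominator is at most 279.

4537/212

√458 = [21; 2, 2, 42, …] (period length 3).
Convergents:
  p_0/q_0 = 21/1
  p_1/q_1 = 43/2
  p_2/q_2 = 107/5
  p_3/q_3 = 4537/212
  p_4/q_4 = 9181/429
q_3 = 212 ≤ 279 < 429 = q_4, so the answer is 4537/212.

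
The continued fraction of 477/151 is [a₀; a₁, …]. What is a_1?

6

477 = 3·151 + 24   →  a_0 = 3
151 = 6·24 + 7   →  a_1 = 6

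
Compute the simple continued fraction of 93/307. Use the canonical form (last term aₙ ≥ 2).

[0; 3, 3, 3, 9]

93 = 0·307 + 93
307 = 3·93 + 28
93 = 3·28 + 9
28 = 3·9 + 1
9 = 9·1 + 0  (stop)
So 93/307 = [0; 3, 3, 3, 9].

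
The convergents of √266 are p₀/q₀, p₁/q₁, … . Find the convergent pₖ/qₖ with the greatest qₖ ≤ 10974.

√266 = [16; 3, 4, 3, 32, …] (period length 4).
Convergents:
  p_0/q_0 = 16/1
  p_1/q_1 = 49/3
  p_2/q_2 = 212/13
  p_3/q_3 = 685/42
  p_4/q_4 = 22132/1357
  p_5/q_5 = 67081/4113
  p_6/q_6 = 290456/17809
q_5 = 4113 ≤ 10974 < 17809 = q_6, so the answer is 67081/4113.

67081/4113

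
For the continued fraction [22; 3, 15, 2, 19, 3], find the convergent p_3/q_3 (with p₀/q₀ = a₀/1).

2121/95

Using pₖ = aₖpₖ₋₁ + pₖ₋₂, qₖ = aₖqₖ₋₁ + qₖ₋₂ (with p₋₁=1, p₋₂=0, q₋₁=0, q₋₂=1):
  k=0: a=22, p=22, q=1
  k=1: a=3, p=67, q=3
  k=2: a=15, p=1027, q=46
  k=3: a=2, p=2121, q=95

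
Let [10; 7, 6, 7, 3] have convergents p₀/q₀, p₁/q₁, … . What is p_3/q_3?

Using pₖ = aₖpₖ₋₁ + pₖ₋₂, qₖ = aₖqₖ₋₁ + qₖ₋₂ (with p₋₁=1, p₋₂=0, q₋₁=0, q₋₂=1):
  k=0: a=10, p=10, q=1
  k=1: a=7, p=71, q=7
  k=2: a=6, p=436, q=43
  k=3: a=7, p=3123, q=308

3123/308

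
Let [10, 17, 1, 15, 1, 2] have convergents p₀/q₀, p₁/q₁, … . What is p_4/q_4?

3067/305

Using pₖ = aₖpₖ₋₁ + pₖ₋₂, qₖ = aₖqₖ₋₁ + qₖ₋₂ (with p₋₁=1, p₋₂=0, q₋₁=0, q₋₂=1):
  k=0: a=10, p=10, q=1
  k=1: a=17, p=171, q=17
  k=2: a=1, p=181, q=18
  k=3: a=15, p=2886, q=287
  k=4: a=1, p=3067, q=305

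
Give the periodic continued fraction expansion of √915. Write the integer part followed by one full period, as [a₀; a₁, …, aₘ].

[30; 4, 60]

a₀ = ⌊√915⌋ = 30.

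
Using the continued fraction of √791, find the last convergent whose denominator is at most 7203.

√791 = [28; 8, 56, …] (period length 2).
Convergents:
  p_0/q_0 = 28/1
  p_1/q_1 = 225/8
  p_2/q_2 = 12628/449
  p_3/q_3 = 101249/3600
  p_4/q_4 = 5682572/202049
q_3 = 3600 ≤ 7203 < 202049 = q_4, so the answer is 101249/3600.

101249/3600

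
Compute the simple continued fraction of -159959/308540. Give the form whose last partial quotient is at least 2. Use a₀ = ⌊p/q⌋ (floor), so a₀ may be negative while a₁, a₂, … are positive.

[-1; 2, 13, 17, 17, 9, 1, 3]

-159959 = -1×308540 + 148581
308540 = 2×148581 + 11378
148581 = 13×11378 + 667
11378 = 17×667 + 39
667 = 17×39 + 4
39 = 9×4 + 3
4 = 1×3 + 1
3 = 3×1 + 0  (stop)
So -159959/308540 = [-1; 2, 13, 17, 17, 9, 1, 3].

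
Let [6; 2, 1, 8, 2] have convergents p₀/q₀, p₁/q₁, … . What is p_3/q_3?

165/26

Using pₖ = aₖpₖ₋₁ + pₖ₋₂, qₖ = aₖqₖ₋₁ + qₖ₋₂ (with p₋₁=1, p₋₂=0, q₋₁=0, q₋₂=1):
  k=0: a=6, p=6, q=1
  k=1: a=2, p=13, q=2
  k=2: a=1, p=19, q=3
  k=3: a=8, p=165, q=26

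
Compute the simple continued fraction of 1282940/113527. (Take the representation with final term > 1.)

1282940 = 11*113527 + 34143
113527 = 3*34143 + 11098
34143 = 3*11098 + 849
11098 = 13*849 + 61
849 = 13*61 + 56
61 = 1*56 + 5
56 = 11*5 + 1
5 = 5*1 + 0  (stop)
So 1282940/113527 = [11; 3, 3, 13, 13, 1, 11, 5].

[11; 3, 3, 13, 13, 1, 11, 5]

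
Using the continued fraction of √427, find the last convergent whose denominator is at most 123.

2521/122

√427 = [20; 1, 1, 1, 40, …] (period length 4).
Convergents:
  p_0/q_0 = 20/1
  p_1/q_1 = 21/1
  p_2/q_2 = 41/2
  p_3/q_3 = 62/3
  p_4/q_4 = 2521/122
  p_5/q_5 = 2583/125
q_4 = 122 ≤ 123 < 125 = q_5, so the answer is 2521/122.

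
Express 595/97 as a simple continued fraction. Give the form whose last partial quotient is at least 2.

[6; 7, 2, 6]

595 = 6×97 + 13
97 = 7×13 + 6
13 = 2×6 + 1
6 = 6×1 + 0  (stop)
So 595/97 = [6; 7, 2, 6].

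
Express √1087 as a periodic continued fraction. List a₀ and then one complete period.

a₀ = ⌊√1087⌋ = 32.
With m₀=0, d₀=1 and mₖ₊₁ = dₖaₖ − mₖ, dₖ₊₁ = (n − mₖ₊₁²)/dₖ, aₖ₊₁ = ⌊(a₀+mₖ₊₁)/dₖ₊₁⌋:
  k=1: m=32, d=63, a=1
  k=2: m=31, d=2, a=31
  k=3: m=31, d=63, a=1
  k=4: m=32, d=1, a=64
d=1 and a=2a₀=64 at k=4, so the next step gives (m, d) = (32, 63) again — its k=1 value — and the period has length 4.

[32; 1, 31, 1, 64]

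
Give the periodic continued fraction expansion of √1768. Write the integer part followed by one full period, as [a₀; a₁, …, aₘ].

[42; 21, 84]

a₀ = ⌊√1768⌋ = 42.
With m₀=0, d₀=1 and mₖ₊₁ = dₖaₖ − mₖ, dₖ₊₁ = (n − mₖ₊₁²)/dₖ, aₖ₊₁ = ⌊(a₀+mₖ₊₁)/dₖ₊₁⌋:
  k=1: m=42, d=4, a=21
  k=2: m=42, d=1, a=84
d=1 and a=2a₀=84 at k=2, so the next step gives (m, d) = (42, 4) again — its k=1 value — and the period has length 2.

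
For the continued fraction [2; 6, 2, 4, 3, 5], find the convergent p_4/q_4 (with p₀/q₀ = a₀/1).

403/187

Using pₖ = aₖpₖ₋₁ + pₖ₋₂, qₖ = aₖqₖ₋₁ + qₖ₋₂ (with p₋₁=1, p₋₂=0, q₋₁=0, q₋₂=1):
  k=0: a=2, p=2, q=1
  k=1: a=6, p=13, q=6
  k=2: a=2, p=28, q=13
  k=3: a=4, p=125, q=58
  k=4: a=3, p=403, q=187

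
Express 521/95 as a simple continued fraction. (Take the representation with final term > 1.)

521 = 5·95 + 46
95 = 2·46 + 3
46 = 15·3 + 1
3 = 3·1 + 0  (stop)
So 521/95 = [5; 2, 15, 3].

[5; 2, 15, 3]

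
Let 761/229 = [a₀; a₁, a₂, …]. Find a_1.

761 = 3·229 + 74   →  a_0 = 3
229 = 3·74 + 7   →  a_1 = 3

3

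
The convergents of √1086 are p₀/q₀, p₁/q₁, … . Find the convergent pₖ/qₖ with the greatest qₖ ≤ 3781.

47817/1451

√1086 = [32; 1, 20, 1, 64, …] (period length 4).
Convergents:
  p_0/q_0 = 32/1
  p_1/q_1 = 33/1
  p_2/q_2 = 692/21
  p_3/q_3 = 725/22
  p_4/q_4 = 47092/1429
  p_5/q_5 = 47817/1451
  p_6/q_6 = 1003432/30449
q_5 = 1451 ≤ 3781 < 30449 = q_6, so the answer is 47817/1451.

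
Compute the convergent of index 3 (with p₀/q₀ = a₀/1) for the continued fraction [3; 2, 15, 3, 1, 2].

Using pₖ = aₖpₖ₋₁ + pₖ₋₂, qₖ = aₖqₖ₋₁ + qₖ₋₂ (with p₋₁=1, p₋₂=0, q₋₁=0, q₋₂=1):
  k=0: a=3, p=3, q=1
  k=1: a=2, p=7, q=2
  k=2: a=15, p=108, q=31
  k=3: a=3, p=331, q=95

331/95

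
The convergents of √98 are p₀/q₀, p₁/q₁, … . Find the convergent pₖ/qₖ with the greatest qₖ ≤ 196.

√98 = [9; 1, 8, 1, 18, …] (period length 4).
Convergents:
  p_0/q_0 = 9/1
  p_1/q_1 = 10/1
  p_2/q_2 = 89/9
  p_3/q_3 = 99/10
  p_4/q_4 = 1871/189
  p_5/q_5 = 1970/199
q_4 = 189 ≤ 196 < 199 = q_5, so the answer is 1871/189.

1871/189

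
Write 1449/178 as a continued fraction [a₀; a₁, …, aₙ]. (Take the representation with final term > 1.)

1449 = 8×178 + 25
178 = 7×25 + 3
25 = 8×3 + 1
3 = 3×1 + 0  (stop)
So 1449/178 = [8; 7, 8, 3].

[8; 7, 8, 3]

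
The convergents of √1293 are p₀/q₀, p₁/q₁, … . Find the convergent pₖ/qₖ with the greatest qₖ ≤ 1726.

61237/1703

√1293 = [35; 1, 22, 1, 70, …] (period length 4).
Convergents:
  p_0/q_0 = 35/1
  p_1/q_1 = 36/1
  p_2/q_2 = 827/23
  p_3/q_3 = 863/24
  p_4/q_4 = 61237/1703
  p_5/q_5 = 62100/1727
q_4 = 1703 ≤ 1726 < 1727 = q_5, so the answer is 61237/1703.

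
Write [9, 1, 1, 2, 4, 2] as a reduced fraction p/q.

Fold from the inside: start with 2/1.
  4 + 1/2 = 9/2
  2 + 2/9 = 20/9
  1 + 9/20 = 29/20
  1 + 20/29 = 49/29
  9 + 29/49 = 470/49

470/49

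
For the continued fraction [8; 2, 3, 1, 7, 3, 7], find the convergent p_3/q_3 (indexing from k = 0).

Using pₖ = aₖpₖ₋₁ + pₖ₋₂, qₖ = aₖqₖ₋₁ + qₖ₋₂ (with p₋₁=1, p₋₂=0, q₋₁=0, q₋₂=1):
  k=0: a=8, p=8, q=1
  k=1: a=2, p=17, q=2
  k=2: a=3, p=59, q=7
  k=3: a=1, p=76, q=9

76/9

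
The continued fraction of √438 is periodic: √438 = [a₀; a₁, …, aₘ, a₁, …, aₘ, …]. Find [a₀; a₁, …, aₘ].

[20; 1, 12, 1, 40]

a₀ = ⌊√438⌋ = 20.
With m₀=0, d₀=1 and mₖ₊₁ = dₖaₖ − mₖ, dₖ₊₁ = (n − mₖ₊₁²)/dₖ, aₖ₊₁ = ⌊(a₀+mₖ₊₁)/dₖ₊₁⌋:
  k=1: m=20, d=38, a=1
  k=2: m=18, d=3, a=12
  k=3: m=18, d=38, a=1
  k=4: m=20, d=1, a=40
d=1 and a=2a₀=40 at k=4, so the next step gives (m, d) = (20, 38) again — its k=1 value — and the period has length 4.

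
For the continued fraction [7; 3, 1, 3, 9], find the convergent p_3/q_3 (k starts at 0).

Using pₖ = aₖpₖ₋₁ + pₖ₋₂, qₖ = aₖqₖ₋₁ + qₖ₋₂ (with p₋₁=1, p₋₂=0, q₋₁=0, q₋₂=1):
  k=0: a=7, p=7, q=1
  k=1: a=3, p=22, q=3
  k=2: a=1, p=29, q=4
  k=3: a=3, p=109, q=15

109/15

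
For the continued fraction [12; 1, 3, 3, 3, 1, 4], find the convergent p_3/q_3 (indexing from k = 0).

166/13

Using pₖ = aₖpₖ₋₁ + pₖ₋₂, qₖ = aₖqₖ₋₁ + qₖ₋₂ (with p₋₁=1, p₋₂=0, q₋₁=0, q₋₂=1):
  k=0: a=12, p=12, q=1
  k=1: a=1, p=13, q=1
  k=2: a=3, p=51, q=4
  k=3: a=3, p=166, q=13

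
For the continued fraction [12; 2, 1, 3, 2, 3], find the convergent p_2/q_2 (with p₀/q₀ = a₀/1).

37/3

Using pₖ = aₖpₖ₋₁ + pₖ₋₂, qₖ = aₖqₖ₋₁ + qₖ₋₂ (with p₋₁=1, p₋₂=0, q₋₁=0, q₋₂=1):
  k=0: a=12, p=12, q=1
  k=1: a=2, p=25, q=2
  k=2: a=1, p=37, q=3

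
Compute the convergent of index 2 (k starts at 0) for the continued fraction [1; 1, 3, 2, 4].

Using pₖ = aₖpₖ₋₁ + pₖ₋₂, qₖ = aₖqₖ₋₁ + qₖ₋₂ (with p₋₁=1, p₋₂=0, q₋₁=0, q₋₂=1):
  k=0: a=1, p=1, q=1
  k=1: a=1, p=2, q=1
  k=2: a=3, p=7, q=4

7/4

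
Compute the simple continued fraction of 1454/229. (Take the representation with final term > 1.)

[6; 2, 1, 6, 3, 1, 2]

1454 = 6*229 + 80
229 = 2*80 + 69
80 = 1*69 + 11
69 = 6*11 + 3
11 = 3*3 + 2
3 = 1*2 + 1
2 = 2*1 + 0  (stop)
So 1454/229 = [6; 2, 1, 6, 3, 1, 2].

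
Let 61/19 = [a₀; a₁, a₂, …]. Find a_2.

1

61 = 3·19 + 4   →  a_0 = 3
19 = 4·4 + 3   →  a_1 = 4
4 = 1·3 + 1   →  a_2 = 1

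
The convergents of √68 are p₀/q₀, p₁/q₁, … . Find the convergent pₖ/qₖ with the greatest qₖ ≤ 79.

√68 = [8; 4, 16, …] (period length 2).
Convergents:
  p_0/q_0 = 8/1
  p_1/q_1 = 33/4
  p_2/q_2 = 536/65
  p_3/q_3 = 2177/264
q_2 = 65 ≤ 79 < 264 = q_3, so the answer is 536/65.

536/65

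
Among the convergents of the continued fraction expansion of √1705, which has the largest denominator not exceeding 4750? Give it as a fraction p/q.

81551/1975

√1705 = [41; 3, 2, 3, 82, …] (period length 4).
Convergents:
  p_0/q_0 = 41/1
  p_1/q_1 = 124/3
  p_2/q_2 = 289/7
  p_3/q_3 = 991/24
  p_4/q_4 = 81551/1975
  p_5/q_5 = 245644/5949
q_4 = 1975 ≤ 4750 < 5949 = q_5, so the answer is 81551/1975.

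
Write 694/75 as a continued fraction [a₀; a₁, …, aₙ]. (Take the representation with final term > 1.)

[9; 3, 1, 18]

694 = 9*75 + 19
75 = 3*19 + 18
19 = 1*18 + 1
18 = 18*1 + 0  (stop)
So 694/75 = [9; 3, 1, 18].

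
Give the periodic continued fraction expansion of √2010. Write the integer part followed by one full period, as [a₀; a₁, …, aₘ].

[44; 1, 4, 1, 88]

a₀ = ⌊√2010⌋ = 44.
With m₀=0, d₀=1 and mₖ₊₁ = dₖaₖ − mₖ, dₖ₊₁ = (n − mₖ₊₁²)/dₖ, aₖ₊₁ = ⌊(a₀+mₖ₊₁)/dₖ₊₁⌋:
  k=1: m=44, d=74, a=1
  k=2: m=30, d=15, a=4
  k=3: m=30, d=74, a=1
  k=4: m=44, d=1, a=88
d=1 and a=2a₀=88 at k=4, so the next step gives (m, d) = (44, 74) again — its k=1 value — and the period has length 4.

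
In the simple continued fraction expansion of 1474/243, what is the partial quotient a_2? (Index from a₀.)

5

1474 = 6·243 + 16   →  a_0 = 6
243 = 15·16 + 3   →  a_1 = 15
16 = 5·3 + 1   →  a_2 = 5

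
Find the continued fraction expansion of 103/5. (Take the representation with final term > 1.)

[20; 1, 1, 2]

103 = 20·5 + 3
5 = 1·3 + 2
3 = 1·2 + 1
2 = 2·1 + 0  (stop)
So 103/5 = [20; 1, 1, 2].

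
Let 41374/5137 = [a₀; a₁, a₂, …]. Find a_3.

41374 = 8·5137 + 278   →  a_0 = 8
5137 = 18·278 + 133   →  a_1 = 18
278 = 2·133 + 12   →  a_2 = 2
133 = 11·12 + 1   →  a_3 = 11

11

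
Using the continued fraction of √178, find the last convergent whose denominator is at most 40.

√178 = [13; 2, 1, 12, 1, 2, 26, …] (period length 6).
Convergents:
  p_0/q_0 = 13/1
  p_1/q_1 = 27/2
  p_2/q_2 = 40/3
  p_3/q_3 = 507/38
  p_4/q_4 = 547/41
q_3 = 38 ≤ 40 < 41 = q_4, so the answer is 507/38.

507/38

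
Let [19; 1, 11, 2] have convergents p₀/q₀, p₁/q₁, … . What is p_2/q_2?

239/12

Using pₖ = aₖpₖ₋₁ + pₖ₋₂, qₖ = aₖqₖ₋₁ + qₖ₋₂ (with p₋₁=1, p₋₂=0, q₋₁=0, q₋₂=1):
  k=0: a=19, p=19, q=1
  k=1: a=1, p=20, q=1
  k=2: a=11, p=239, q=12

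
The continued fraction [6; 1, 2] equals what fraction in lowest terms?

20/3

Fold from the inside: start with 2/1.
  1 + 1/2 = 3/2
  6 + 2/3 = 20/3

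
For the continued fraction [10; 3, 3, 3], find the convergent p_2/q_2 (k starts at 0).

Using pₖ = aₖpₖ₋₁ + pₖ₋₂, qₖ = aₖqₖ₋₁ + qₖ₋₂ (with p₋₁=1, p₋₂=0, q₋₁=0, q₋₂=1):
  k=0: a=10, p=10, q=1
  k=1: a=3, p=31, q=3
  k=2: a=3, p=103, q=10

103/10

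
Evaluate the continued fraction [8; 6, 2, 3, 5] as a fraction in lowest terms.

Fold from the inside: start with 5/1.
  3 + 1/5 = 16/5
  2 + 5/16 = 37/16
  6 + 16/37 = 238/37
  8 + 37/238 = 1941/238

1941/238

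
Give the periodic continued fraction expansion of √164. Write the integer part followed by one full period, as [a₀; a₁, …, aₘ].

[12; 1, 4, 6, 4, 1, 24]

a₀ = ⌊√164⌋ = 12.
With m₀=0, d₀=1 and mₖ₊₁ = dₖaₖ − mₖ, dₖ₊₁ = (n − mₖ₊₁²)/dₖ, aₖ₊₁ = ⌊(a₀+mₖ₊₁)/dₖ₊₁⌋:
  k=1: m=12, d=20, a=1
  k=2: m=8, d=5, a=4
  k=3: m=12, d=4, a=6
  k=4: m=12, d=5, a=4
  k=5: m=8, d=20, a=1
  k=6: m=12, d=1, a=24
d=1 and a=2a₀=24 at k=6, so the next step gives (m, d) = (12, 20) again — its k=1 value — and the period has length 6.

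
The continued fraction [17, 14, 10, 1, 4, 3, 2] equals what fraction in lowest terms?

96229/5637

Fold from the inside: start with 2/1.
  3 + 1/2 = 7/2
  4 + 2/7 = 30/7
  1 + 7/30 = 37/30
  10 + 30/37 = 400/37
  14 + 37/400 = 5637/400
  17 + 400/5637 = 96229/5637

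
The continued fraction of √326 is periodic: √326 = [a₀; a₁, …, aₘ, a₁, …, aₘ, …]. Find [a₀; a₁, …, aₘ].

[18; 18, 36]

a₀ = ⌊√326⌋ = 18.
With m₀=0, d₀=1 and mₖ₊₁ = dₖaₖ − mₖ, dₖ₊₁ = (n − mₖ₊₁²)/dₖ, aₖ₊₁ = ⌊(a₀+mₖ₊₁)/dₖ₊₁⌋:
  k=1: m=18, d=2, a=18
  k=2: m=18, d=1, a=36
d=1 and a=2a₀=36 at k=2, so the next step gives (m, d) = (18, 2) again — its k=1 value — and the period has length 2.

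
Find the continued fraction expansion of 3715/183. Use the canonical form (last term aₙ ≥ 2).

3715 = 20·183 + 55
183 = 3·55 + 18
55 = 3·18 + 1
18 = 18·1 + 0  (stop)
So 3715/183 = [20; 3, 3, 18].

[20; 3, 3, 18]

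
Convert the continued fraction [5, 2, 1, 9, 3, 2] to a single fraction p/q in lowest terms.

1117/209

Fold from the inside: start with 2/1.
  3 + 1/2 = 7/2
  9 + 2/7 = 65/7
  1 + 7/65 = 72/65
  2 + 65/72 = 209/72
  5 + 72/209 = 1117/209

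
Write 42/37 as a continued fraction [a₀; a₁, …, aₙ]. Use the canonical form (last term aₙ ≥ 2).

[1; 7, 2, 2]

42 = 1*37 + 5
37 = 7*5 + 2
5 = 2*2 + 1
2 = 2*1 + 0  (stop)
So 42/37 = [1; 7, 2, 2].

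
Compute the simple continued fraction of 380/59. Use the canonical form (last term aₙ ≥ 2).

[6; 2, 3, 1, 2, 2]

380 = 6*59 + 26
59 = 2*26 + 7
26 = 3*7 + 5
7 = 1*5 + 2
5 = 2*2 + 1
2 = 2*1 + 0  (stop)
So 380/59 = [6; 2, 3, 1, 2, 2].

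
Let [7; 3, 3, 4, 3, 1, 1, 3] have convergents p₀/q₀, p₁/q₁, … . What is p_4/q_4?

Using pₖ = aₖpₖ₋₁ + pₖ₋₂, qₖ = aₖqₖ₋₁ + qₖ₋₂ (with p₋₁=1, p₋₂=0, q₋₁=0, q₋₂=1):
  k=0: a=7, p=7, q=1
  k=1: a=3, p=22, q=3
  k=2: a=3, p=73, q=10
  k=3: a=4, p=314, q=43
  k=4: a=3, p=1015, q=139

1015/139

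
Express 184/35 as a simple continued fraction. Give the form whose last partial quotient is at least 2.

184 = 5×35 + 9
35 = 3×9 + 8
9 = 1×8 + 1
8 = 8×1 + 0  (stop)
So 184/35 = [5; 3, 1, 8].

[5; 3, 1, 8]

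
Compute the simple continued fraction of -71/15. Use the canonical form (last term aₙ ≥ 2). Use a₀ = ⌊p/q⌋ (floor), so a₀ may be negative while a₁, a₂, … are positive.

-71 = -5*15 + 4
15 = 3*4 + 3
4 = 1*3 + 1
3 = 3*1 + 0  (stop)
So -71/15 = [-5; 3, 1, 3].

[-5; 3, 1, 3]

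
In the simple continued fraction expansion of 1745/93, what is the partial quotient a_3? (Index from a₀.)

1745 = 18·93 + 71   →  a_0 = 18
93 = 1·71 + 22   →  a_1 = 1
71 = 3·22 + 5   →  a_2 = 3
22 = 4·5 + 2   →  a_3 = 4

4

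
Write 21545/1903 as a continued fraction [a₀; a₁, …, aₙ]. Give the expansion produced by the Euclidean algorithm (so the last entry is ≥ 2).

21545 = 11*1903 + 612
1903 = 3*612 + 67
612 = 9*67 + 9
67 = 7*9 + 4
9 = 2*4 + 1
4 = 4*1 + 0  (stop)
So 21545/1903 = [11; 3, 9, 7, 2, 4].

[11; 3, 9, 7, 2, 4]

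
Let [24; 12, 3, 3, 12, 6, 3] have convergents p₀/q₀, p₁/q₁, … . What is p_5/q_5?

Using pₖ = aₖpₖ₋₁ + pₖ₋₂, qₖ = aₖqₖ₋₁ + qₖ₋₂ (with p₋₁=1, p₋₂=0, q₋₁=0, q₋₂=1):
  k=0: a=24, p=24, q=1
  k=1: a=12, p=289, q=12
  k=2: a=3, p=891, q=37
  k=3: a=3, p=2962, q=123
  k=4: a=12, p=36435, q=1513
  k=5: a=6, p=221572, q=9201

221572/9201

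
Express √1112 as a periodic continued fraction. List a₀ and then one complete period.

[33; 2, 1, 7, 1, 2, 66]

a₀ = ⌊√1112⌋ = 33.
With m₀=0, d₀=1 and mₖ₊₁ = dₖaₖ − mₖ, dₖ₊₁ = (n − mₖ₊₁²)/dₖ, aₖ₊₁ = ⌊(a₀+mₖ₊₁)/dₖ₊₁⌋:
  k=1: m=33, d=23, a=2
  k=2: m=13, d=41, a=1
  k=3: m=28, d=8, a=7
  k=4: m=28, d=41, a=1
  k=5: m=13, d=23, a=2
  k=6: m=33, d=1, a=66
d=1 and a=2a₀=66 at k=6, so the next step gives (m, d) = (33, 23) again — its k=1 value — and the period has length 6.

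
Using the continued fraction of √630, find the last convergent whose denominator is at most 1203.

√630 = [25; 10, 50, …] (period length 2).
Convergents:
  p_0/q_0 = 25/1
  p_1/q_1 = 251/10
  p_2/q_2 = 12575/501
  p_3/q_3 = 126001/5020
q_2 = 501 ≤ 1203 < 5020 = q_3, so the answer is 12575/501.

12575/501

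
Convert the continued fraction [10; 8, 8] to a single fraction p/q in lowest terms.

658/65

Fold from the inside: start with 8/1.
  8 + 1/8 = 65/8
  10 + 8/65 = 658/65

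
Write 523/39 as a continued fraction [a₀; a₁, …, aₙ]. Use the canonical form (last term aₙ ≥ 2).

523 = 13×39 + 16
39 = 2×16 + 7
16 = 2×7 + 2
7 = 3×2 + 1
2 = 2×1 + 0  (stop)
So 523/39 = [13; 2, 2, 3, 2].

[13; 2, 2, 3, 2]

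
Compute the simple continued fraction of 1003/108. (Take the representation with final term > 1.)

1003 = 9·108 + 31
108 = 3·31 + 15
31 = 2·15 + 1
15 = 15·1 + 0  (stop)
So 1003/108 = [9; 3, 2, 15].

[9; 3, 2, 15]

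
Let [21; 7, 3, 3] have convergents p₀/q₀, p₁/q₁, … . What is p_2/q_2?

Using pₖ = aₖpₖ₋₁ + pₖ₋₂, qₖ = aₖqₖ₋₁ + qₖ₋₂ (with p₋₁=1, p₋₂=0, q₋₁=0, q₋₂=1):
  k=0: a=21, p=21, q=1
  k=1: a=7, p=148, q=7
  k=2: a=3, p=465, q=22

465/22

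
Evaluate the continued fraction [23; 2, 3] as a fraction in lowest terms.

164/7

Fold from the inside: start with 3/1.
  2 + 1/3 = 7/3
  23 + 3/7 = 164/7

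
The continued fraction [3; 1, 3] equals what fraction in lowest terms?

15/4

Fold from the inside: start with 3/1.
  1 + 1/3 = 4/3
  3 + 3/4 = 15/4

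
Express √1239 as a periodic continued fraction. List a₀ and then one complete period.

[35; 5, 70]

a₀ = ⌊√1239⌋ = 35.
With m₀=0, d₀=1 and mₖ₊₁ = dₖaₖ − mₖ, dₖ₊₁ = (n − mₖ₊₁²)/dₖ, aₖ₊₁ = ⌊(a₀+mₖ₊₁)/dₖ₊₁⌋:
  k=1: m=35, d=14, a=5
  k=2: m=35, d=1, a=70
d=1 and a=2a₀=70 at k=2, so the next step gives (m, d) = (35, 14) again — its k=1 value — and the period has length 2.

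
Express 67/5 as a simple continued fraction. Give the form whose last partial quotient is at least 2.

[13; 2, 2]

67 = 13*5 + 2
5 = 2*2 + 1
2 = 2*1 + 0  (stop)
So 67/5 = [13; 2, 2].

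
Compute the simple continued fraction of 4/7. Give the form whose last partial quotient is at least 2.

[0; 1, 1, 3]

4 = 0×7 + 4
7 = 1×4 + 3
4 = 1×3 + 1
3 = 3×1 + 0  (stop)
So 4/7 = [0; 1, 1, 3].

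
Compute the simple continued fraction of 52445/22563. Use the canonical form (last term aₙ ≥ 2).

52445 = 2*22563 + 7319
22563 = 3*7319 + 606
7319 = 12*606 + 47
606 = 12*47 + 42
47 = 1*42 + 5
42 = 8*5 + 2
5 = 2*2 + 1
2 = 2*1 + 0  (stop)
So 52445/22563 = [2; 3, 12, 12, 1, 8, 2, 2].

[2; 3, 12, 12, 1, 8, 2, 2]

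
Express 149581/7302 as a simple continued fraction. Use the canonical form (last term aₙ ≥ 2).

[20; 2, 16, 10, 2, 10]

149581 = 20*7302 + 3541
7302 = 2*3541 + 220
3541 = 16*220 + 21
220 = 10*21 + 10
21 = 2*10 + 1
10 = 10*1 + 0  (stop)
So 149581/7302 = [20; 2, 16, 10, 2, 10].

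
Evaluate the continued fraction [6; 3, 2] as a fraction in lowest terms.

44/7

Using pₖ = aₖpₖ₋₁ + pₖ₋₂ and qₖ = aₖqₖ₋₁ + qₖ₋₂:
  k=0: a=6, p=6, q=1
  k=1: a=3, p=19, q=3
  k=2: a=2, p=44, q=7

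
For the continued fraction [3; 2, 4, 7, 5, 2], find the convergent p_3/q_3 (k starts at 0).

224/65

Using pₖ = aₖpₖ₋₁ + pₖ₋₂, qₖ = aₖqₖ₋₁ + qₖ₋₂ (with p₋₁=1, p₋₂=0, q₋₁=0, q₋₂=1):
  k=0: a=3, p=3, q=1
  k=1: a=2, p=7, q=2
  k=2: a=4, p=31, q=9
  k=3: a=7, p=224, q=65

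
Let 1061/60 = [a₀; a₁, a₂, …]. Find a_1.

1

1061 = 17·60 + 41   →  a_0 = 17
60 = 1·41 + 19   →  a_1 = 1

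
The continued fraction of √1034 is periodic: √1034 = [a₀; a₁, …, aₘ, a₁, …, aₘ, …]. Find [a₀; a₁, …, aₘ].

a₀ = ⌊√1034⌋ = 32.
With m₀=0, d₀=1 and mₖ₊₁ = dₖaₖ − mₖ, dₖ₊₁ = (n − mₖ₊₁²)/dₖ, aₖ₊₁ = ⌊(a₀+mₖ₊₁)/dₖ₊₁⌋:
  k=1: m=32, d=10, a=6
  k=2: m=28, d=25, a=2
  k=3: m=22, d=22, a=2
  k=4: m=22, d=25, a=2
  k=5: m=28, d=10, a=6
  k=6: m=32, d=1, a=64
d=1 and a=2a₀=64 at k=6, so the next step gives (m, d) = (32, 10) again — its k=1 value — and the period has length 6.

[32; 6, 2, 2, 2, 6, 64]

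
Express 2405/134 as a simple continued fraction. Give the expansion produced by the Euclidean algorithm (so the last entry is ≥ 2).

2405 = 17×134 + 127
134 = 1×127 + 7
127 = 18×7 + 1
7 = 7×1 + 0  (stop)
So 2405/134 = [17; 1, 18, 7].

[17; 1, 18, 7]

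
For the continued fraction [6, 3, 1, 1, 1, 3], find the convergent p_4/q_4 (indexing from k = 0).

Using pₖ = aₖpₖ₋₁ + pₖ₋₂, qₖ = aₖqₖ₋₁ + qₖ₋₂ (with p₋₁=1, p₋₂=0, q₋₁=0, q₋₂=1):
  k=0: a=6, p=6, q=1
  k=1: a=3, p=19, q=3
  k=2: a=1, p=25, q=4
  k=3: a=1, p=44, q=7
  k=4: a=1, p=69, q=11

69/11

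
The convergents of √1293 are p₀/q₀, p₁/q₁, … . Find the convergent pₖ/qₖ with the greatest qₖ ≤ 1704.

√1293 = [35; 1, 22, 1, 70, …] (period length 4).
Convergents:
  p_0/q_0 = 35/1
  p_1/q_1 = 36/1
  p_2/q_2 = 827/23
  p_3/q_3 = 863/24
  p_4/q_4 = 61237/1703
  p_5/q_5 = 62100/1727
q_4 = 1703 ≤ 1704 < 1727 = q_5, so the answer is 61237/1703.

61237/1703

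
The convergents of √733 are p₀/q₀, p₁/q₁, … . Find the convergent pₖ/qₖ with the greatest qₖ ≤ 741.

√733 = [27; 13, 1, 1, 13, 54, …] (period length 5).
Convergents:
  p_0/q_0 = 27/1
  p_1/q_1 = 352/13
  p_2/q_2 = 379/14
  p_3/q_3 = 731/27
  p_4/q_4 = 9882/365
  p_5/q_5 = 534359/19737
q_4 = 365 ≤ 741 < 19737 = q_5, so the answer is 9882/365.

9882/365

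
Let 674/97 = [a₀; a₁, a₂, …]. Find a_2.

674 = 6·97 + 92   →  a_0 = 6
97 = 1·92 + 5   →  a_1 = 1
92 = 18·5 + 2   →  a_2 = 18

18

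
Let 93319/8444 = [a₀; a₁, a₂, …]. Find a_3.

93319 = 11·8444 + 435   →  a_0 = 11
8444 = 19·435 + 179   →  a_1 = 19
435 = 2·179 + 77   →  a_2 = 2
179 = 2·77 + 25   →  a_3 = 2

2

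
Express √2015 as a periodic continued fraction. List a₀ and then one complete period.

a₀ = ⌊√2015⌋ = 44.
With m₀=0, d₀=1 and mₖ₊₁ = dₖaₖ − mₖ, dₖ₊₁ = (n − mₖ₊₁²)/dₖ, aₖ₊₁ = ⌊(a₀+mₖ₊₁)/dₖ₊₁⌋:
  k=1: m=44, d=79, a=1
  k=2: m=35, d=10, a=7
  k=3: m=35, d=79, a=1
  k=4: m=44, d=1, a=88
d=1 and a=2a₀=88 at k=4, so the next step gives (m, d) = (44, 79) again — its k=1 value — and the period has length 4.

[44; 1, 7, 1, 88]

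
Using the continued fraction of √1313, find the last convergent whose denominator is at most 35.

√1313 = [36; 4, 4, 72, …] (period length 3).
Convergents:
  p_0/q_0 = 36/1
  p_1/q_1 = 145/4
  p_2/q_2 = 616/17
  p_3/q_3 = 44497/1228
q_2 = 17 ≤ 35 < 1228 = q_3, so the answer is 616/17.

616/17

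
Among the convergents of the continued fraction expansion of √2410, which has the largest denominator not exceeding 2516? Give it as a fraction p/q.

√2410 = [49; 10, 1, 8, 1, 10, 98, …] (period length 6).
Convergents:
  p_0/q_0 = 49/1
  p_1/q_1 = 491/10
  p_2/q_2 = 540/11
  p_3/q_3 = 4811/98
  p_4/q_4 = 5351/109
  p_5/q_5 = 58321/1188
  p_6/q_6 = 5720809/116533
q_5 = 1188 ≤ 2516 < 116533 = q_6, so the answer is 58321/1188.

58321/1188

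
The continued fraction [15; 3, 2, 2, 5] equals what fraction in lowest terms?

Using pₖ = aₖpₖ₋₁ + pₖ₋₂ and qₖ = aₖqₖ₋₁ + qₖ₋₂:
  k=0: a=15, p=15, q=1
  k=1: a=3, p=46, q=3
  k=2: a=2, p=107, q=7
  k=3: a=2, p=260, q=17
  k=4: a=5, p=1407, q=92

1407/92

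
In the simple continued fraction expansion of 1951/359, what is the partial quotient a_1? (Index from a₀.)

1951 = 5·359 + 156   →  a_0 = 5
359 = 2·156 + 47   →  a_1 = 2

2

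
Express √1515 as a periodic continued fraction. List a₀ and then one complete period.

[38; 1, 11, 1, 76]

a₀ = ⌊√1515⌋ = 38.
With m₀=0, d₀=1 and mₖ₊₁ = dₖaₖ − mₖ, dₖ₊₁ = (n − mₖ₊₁²)/dₖ, aₖ₊₁ = ⌊(a₀+mₖ₊₁)/dₖ₊₁⌋:
  k=1: m=38, d=71, a=1
  k=2: m=33, d=6, a=11
  k=3: m=33, d=71, a=1
  k=4: m=38, d=1, a=76
d=1 and a=2a₀=76 at k=4, so the next step gives (m, d) = (38, 71) again — its k=1 value — and the period has length 4.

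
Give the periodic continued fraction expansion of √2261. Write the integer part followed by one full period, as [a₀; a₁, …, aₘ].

[47; 1, 1, 4, 1, 1, 94]

a₀ = ⌊√2261⌋ = 47.
With m₀=0, d₀=1 and mₖ₊₁ = dₖaₖ − mₖ, dₖ₊₁ = (n − mₖ₊₁²)/dₖ, aₖ₊₁ = ⌊(a₀+mₖ₊₁)/dₖ₊₁⌋:
  k=1: m=47, d=52, a=1
  k=2: m=5, d=43, a=1
  k=3: m=38, d=19, a=4
  k=4: m=38, d=43, a=1
  k=5: m=5, d=52, a=1
  k=6: m=47, d=1, a=94
d=1 and a=2a₀=94 at k=6, so the next step gives (m, d) = (47, 52) again — its k=1 value — and the period has length 6.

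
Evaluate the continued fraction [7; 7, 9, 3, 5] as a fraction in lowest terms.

Fold from the inside: start with 5/1.
  3 + 1/5 = 16/5
  9 + 5/16 = 149/16
  7 + 16/149 = 1059/149
  7 + 149/1059 = 7562/1059

7562/1059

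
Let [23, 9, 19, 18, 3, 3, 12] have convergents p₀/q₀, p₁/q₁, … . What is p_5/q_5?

Using pₖ = aₖpₖ₋₁ + pₖ₋₂, qₖ = aₖqₖ₋₁ + qₖ₋₂ (with p₋₁=1, p₋₂=0, q₋₁=0, q₋₂=1):
  k=0: a=23, p=23, q=1
  k=1: a=9, p=208, q=9
  k=2: a=19, p=3975, q=172
  k=3: a=18, p=71758, q=3105
  k=4: a=3, p=219249, q=9487
  k=5: a=3, p=729505, q=31566

729505/31566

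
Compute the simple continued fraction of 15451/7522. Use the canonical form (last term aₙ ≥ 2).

15451 = 2×7522 + 407
7522 = 18×407 + 196
407 = 2×196 + 15
196 = 13×15 + 1
15 = 15×1 + 0  (stop)
So 15451/7522 = [2; 18, 2, 13, 15].

[2; 18, 2, 13, 15]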